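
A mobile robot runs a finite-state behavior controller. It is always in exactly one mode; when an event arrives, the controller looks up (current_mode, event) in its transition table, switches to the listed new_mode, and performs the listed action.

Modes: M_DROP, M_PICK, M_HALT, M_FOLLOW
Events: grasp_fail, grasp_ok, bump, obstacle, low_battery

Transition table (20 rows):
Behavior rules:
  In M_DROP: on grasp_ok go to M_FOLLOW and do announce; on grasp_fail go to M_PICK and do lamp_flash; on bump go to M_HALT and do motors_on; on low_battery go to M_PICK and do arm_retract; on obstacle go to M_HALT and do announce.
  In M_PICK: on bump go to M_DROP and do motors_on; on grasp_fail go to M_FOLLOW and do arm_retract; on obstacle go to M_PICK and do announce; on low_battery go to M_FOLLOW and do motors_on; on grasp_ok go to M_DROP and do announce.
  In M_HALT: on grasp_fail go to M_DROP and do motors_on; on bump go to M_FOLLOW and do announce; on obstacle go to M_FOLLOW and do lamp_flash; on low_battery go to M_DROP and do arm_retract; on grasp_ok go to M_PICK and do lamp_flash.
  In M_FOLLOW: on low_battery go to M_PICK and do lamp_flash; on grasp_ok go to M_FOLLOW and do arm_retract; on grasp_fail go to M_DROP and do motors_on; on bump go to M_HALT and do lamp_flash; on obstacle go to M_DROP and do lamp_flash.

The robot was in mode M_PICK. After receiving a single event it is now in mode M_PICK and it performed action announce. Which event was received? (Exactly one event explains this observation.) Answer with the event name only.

obstacle

try grasp_fail: (M_PICK, grasp_fail) → (M_FOLLOW, arm_retract)
try grasp_ok: (M_PICK, grasp_ok) → (M_DROP, announce)
try bump: (M_PICK, bump) → (M_DROP, motors_on)
try obstacle: (M_PICK, obstacle) → (M_PICK, announce)  ← matches
try low_battery: (M_PICK, low_battery) → (M_FOLLOW, motors_on)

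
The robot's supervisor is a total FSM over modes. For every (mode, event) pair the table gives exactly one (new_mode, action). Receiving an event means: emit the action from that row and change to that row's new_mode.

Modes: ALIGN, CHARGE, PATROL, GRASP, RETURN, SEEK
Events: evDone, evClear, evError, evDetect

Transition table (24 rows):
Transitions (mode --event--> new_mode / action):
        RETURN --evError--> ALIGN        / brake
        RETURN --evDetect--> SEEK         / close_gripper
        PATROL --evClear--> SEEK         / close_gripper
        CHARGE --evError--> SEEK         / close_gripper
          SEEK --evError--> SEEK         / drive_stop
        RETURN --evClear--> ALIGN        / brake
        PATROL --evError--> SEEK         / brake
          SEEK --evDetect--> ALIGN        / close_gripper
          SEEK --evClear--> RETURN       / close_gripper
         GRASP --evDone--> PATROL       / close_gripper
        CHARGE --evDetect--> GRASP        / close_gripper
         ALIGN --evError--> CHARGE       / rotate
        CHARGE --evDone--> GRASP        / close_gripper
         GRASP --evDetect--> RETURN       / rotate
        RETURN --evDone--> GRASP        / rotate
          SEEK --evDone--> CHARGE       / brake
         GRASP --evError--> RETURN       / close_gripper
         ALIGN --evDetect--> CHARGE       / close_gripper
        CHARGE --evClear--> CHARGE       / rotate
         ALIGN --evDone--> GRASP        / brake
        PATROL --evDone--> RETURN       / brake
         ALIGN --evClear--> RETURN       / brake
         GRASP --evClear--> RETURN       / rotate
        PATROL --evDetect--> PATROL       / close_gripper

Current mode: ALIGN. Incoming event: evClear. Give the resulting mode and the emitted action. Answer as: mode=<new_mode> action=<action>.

mode=RETURN action=brake

current mode = ALIGN; filter table to that mode:
  (ALIGN, evError) → (CHARGE, rotate)
  (ALIGN, evDetect) → (CHARGE, close_gripper)
  (ALIGN, evDone) → (GRASP, brake)
  (ALIGN, evClear) → (RETURN, brake)  ← event matches
event = evClear selects (RETURN, brake)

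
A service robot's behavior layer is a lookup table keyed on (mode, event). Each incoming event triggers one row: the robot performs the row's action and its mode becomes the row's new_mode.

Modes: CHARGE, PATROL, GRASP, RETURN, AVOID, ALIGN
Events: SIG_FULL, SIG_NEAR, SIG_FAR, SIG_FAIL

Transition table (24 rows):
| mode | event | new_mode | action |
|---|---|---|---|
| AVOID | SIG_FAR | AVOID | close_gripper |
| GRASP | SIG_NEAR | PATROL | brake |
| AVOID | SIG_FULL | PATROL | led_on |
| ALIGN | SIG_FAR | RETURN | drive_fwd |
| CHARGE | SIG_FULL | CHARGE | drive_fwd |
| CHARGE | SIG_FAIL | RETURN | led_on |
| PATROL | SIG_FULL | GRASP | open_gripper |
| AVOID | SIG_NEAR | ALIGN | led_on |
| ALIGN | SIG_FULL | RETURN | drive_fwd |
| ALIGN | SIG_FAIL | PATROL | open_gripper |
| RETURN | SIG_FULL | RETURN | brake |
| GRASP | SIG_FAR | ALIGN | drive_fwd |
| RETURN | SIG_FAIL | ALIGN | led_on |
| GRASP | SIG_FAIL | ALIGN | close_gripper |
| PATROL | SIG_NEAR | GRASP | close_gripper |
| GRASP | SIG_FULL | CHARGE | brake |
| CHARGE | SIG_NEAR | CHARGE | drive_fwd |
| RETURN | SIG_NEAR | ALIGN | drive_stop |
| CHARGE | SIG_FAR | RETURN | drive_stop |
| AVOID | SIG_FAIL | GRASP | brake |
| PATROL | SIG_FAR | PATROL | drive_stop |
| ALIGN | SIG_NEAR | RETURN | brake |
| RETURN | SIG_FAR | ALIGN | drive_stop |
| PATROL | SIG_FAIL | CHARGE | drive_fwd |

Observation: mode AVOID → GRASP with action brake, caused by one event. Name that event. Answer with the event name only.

try SIG_FULL: (AVOID, SIG_FULL) → (PATROL, led_on)
try SIG_NEAR: (AVOID, SIG_NEAR) → (ALIGN, led_on)
try SIG_FAR: (AVOID, SIG_FAR) → (AVOID, close_gripper)
try SIG_FAIL: (AVOID, SIG_FAIL) → (GRASP, brake)  ← matches

SIG_FAIL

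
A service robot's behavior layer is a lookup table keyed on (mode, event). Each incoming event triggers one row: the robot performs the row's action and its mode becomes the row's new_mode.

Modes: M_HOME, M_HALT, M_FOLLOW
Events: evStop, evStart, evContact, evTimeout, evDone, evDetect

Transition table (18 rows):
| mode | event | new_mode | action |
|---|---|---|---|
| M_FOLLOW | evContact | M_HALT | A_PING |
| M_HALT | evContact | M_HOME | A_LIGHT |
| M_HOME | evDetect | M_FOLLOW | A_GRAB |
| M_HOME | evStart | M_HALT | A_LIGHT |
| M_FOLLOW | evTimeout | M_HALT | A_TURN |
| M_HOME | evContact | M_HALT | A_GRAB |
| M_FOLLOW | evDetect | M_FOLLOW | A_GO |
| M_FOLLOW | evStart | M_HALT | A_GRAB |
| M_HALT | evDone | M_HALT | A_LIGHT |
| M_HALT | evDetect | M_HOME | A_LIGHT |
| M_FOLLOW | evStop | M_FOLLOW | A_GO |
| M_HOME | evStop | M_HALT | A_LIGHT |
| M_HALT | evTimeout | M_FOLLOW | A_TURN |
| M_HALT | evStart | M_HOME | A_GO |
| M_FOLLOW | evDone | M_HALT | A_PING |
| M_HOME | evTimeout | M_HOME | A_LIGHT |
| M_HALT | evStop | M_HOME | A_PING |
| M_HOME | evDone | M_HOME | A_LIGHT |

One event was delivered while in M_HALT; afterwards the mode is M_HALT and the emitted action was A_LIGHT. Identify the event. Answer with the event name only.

evDone

try evStop: (M_HALT, evStop) → (M_HOME, A_PING)
try evStart: (M_HALT, evStart) → (M_HOME, A_GO)
try evContact: (M_HALT, evContact) → (M_HOME, A_LIGHT)
try evTimeout: (M_HALT, evTimeout) → (M_FOLLOW, A_TURN)
try evDone: (M_HALT, evDone) → (M_HALT, A_LIGHT)  ← matches
try evDetect: (M_HALT, evDetect) → (M_HOME, A_LIGHT)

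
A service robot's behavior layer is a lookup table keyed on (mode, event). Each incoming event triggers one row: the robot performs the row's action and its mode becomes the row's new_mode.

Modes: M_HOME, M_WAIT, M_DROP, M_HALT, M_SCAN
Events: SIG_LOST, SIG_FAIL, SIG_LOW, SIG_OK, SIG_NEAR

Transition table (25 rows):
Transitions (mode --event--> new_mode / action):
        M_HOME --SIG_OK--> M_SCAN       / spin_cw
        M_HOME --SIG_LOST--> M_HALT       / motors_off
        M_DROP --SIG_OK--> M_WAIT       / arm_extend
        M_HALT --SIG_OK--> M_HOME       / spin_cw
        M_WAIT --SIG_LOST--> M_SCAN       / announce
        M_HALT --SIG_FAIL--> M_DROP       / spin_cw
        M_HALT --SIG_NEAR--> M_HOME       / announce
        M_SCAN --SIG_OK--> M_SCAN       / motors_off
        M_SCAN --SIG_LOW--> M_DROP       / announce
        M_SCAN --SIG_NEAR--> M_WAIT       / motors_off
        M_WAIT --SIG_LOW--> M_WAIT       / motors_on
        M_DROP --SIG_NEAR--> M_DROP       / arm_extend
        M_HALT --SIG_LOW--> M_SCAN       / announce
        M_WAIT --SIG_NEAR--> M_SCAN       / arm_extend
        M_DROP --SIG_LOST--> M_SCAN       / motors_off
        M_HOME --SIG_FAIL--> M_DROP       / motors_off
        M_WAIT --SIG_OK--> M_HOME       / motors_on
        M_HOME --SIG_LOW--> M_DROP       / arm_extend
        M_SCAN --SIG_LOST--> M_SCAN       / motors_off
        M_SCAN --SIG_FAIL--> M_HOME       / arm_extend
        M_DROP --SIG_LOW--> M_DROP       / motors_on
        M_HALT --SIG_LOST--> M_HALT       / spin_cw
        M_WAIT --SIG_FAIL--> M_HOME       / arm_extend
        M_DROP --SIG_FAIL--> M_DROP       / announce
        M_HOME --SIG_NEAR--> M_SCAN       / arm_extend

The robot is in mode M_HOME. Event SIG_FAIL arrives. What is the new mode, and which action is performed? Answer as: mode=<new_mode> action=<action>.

current mode = M_HOME; filter table to that mode:
  (M_HOME, SIG_OK) → (M_SCAN, spin_cw)
  (M_HOME, SIG_LOST) → (M_HALT, motors_off)
  (M_HOME, SIG_FAIL) → (M_DROP, motors_off)  ← event matches
  (M_HOME, SIG_LOW) → (M_DROP, arm_extend)
  (M_HOME, SIG_NEAR) → (M_SCAN, arm_extend)
event = SIG_FAIL selects (M_DROP, motors_off)

mode=M_DROP action=motors_off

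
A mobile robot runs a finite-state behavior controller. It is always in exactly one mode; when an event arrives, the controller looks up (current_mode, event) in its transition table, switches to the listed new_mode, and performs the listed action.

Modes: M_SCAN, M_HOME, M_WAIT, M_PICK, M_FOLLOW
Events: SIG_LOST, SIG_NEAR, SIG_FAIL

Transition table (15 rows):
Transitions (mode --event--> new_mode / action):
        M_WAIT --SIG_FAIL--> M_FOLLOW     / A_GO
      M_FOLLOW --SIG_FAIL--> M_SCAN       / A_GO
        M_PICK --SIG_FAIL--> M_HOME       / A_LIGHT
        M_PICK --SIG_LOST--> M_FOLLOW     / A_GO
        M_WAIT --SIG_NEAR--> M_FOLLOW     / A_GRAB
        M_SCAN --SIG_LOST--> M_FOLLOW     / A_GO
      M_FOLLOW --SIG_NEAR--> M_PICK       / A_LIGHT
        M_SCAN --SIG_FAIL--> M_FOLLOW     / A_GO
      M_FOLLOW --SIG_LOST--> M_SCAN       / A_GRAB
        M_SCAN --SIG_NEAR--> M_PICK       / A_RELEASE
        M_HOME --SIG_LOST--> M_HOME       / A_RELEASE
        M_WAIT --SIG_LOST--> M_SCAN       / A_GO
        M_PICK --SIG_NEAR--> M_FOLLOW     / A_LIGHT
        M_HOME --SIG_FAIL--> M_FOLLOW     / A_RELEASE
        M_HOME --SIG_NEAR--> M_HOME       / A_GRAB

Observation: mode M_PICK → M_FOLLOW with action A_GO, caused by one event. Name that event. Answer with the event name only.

SIG_LOST

try SIG_LOST: (M_PICK, SIG_LOST) → (M_FOLLOW, A_GO)  ← matches
try SIG_NEAR: (M_PICK, SIG_NEAR) → (M_FOLLOW, A_LIGHT)
try SIG_FAIL: (M_PICK, SIG_FAIL) → (M_HOME, A_LIGHT)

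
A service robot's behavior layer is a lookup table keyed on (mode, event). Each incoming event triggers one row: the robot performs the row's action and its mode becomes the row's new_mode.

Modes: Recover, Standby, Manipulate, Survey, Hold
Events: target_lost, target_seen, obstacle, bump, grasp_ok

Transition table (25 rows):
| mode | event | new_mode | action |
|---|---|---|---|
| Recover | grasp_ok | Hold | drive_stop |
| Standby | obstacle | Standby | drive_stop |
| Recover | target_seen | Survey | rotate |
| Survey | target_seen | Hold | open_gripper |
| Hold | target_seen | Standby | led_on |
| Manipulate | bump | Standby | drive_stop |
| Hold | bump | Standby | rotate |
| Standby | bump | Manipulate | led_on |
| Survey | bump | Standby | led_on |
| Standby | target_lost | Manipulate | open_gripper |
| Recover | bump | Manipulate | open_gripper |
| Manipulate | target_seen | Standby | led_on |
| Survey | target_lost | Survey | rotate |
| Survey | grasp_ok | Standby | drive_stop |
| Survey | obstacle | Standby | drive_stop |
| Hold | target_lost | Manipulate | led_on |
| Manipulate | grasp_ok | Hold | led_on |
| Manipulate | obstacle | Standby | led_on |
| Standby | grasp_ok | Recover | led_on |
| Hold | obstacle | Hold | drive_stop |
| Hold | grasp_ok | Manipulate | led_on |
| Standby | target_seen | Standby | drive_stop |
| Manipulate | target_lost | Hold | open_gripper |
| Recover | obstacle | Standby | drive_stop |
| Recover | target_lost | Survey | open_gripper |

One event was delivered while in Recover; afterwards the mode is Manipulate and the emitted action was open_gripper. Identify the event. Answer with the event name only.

bump

try target_lost: (Recover, target_lost) → (Survey, open_gripper)
try target_seen: (Recover, target_seen) → (Survey, rotate)
try obstacle: (Recover, obstacle) → (Standby, drive_stop)
try bump: (Recover, bump) → (Manipulate, open_gripper)  ← matches
try grasp_ok: (Recover, grasp_ok) → (Hold, drive_stop)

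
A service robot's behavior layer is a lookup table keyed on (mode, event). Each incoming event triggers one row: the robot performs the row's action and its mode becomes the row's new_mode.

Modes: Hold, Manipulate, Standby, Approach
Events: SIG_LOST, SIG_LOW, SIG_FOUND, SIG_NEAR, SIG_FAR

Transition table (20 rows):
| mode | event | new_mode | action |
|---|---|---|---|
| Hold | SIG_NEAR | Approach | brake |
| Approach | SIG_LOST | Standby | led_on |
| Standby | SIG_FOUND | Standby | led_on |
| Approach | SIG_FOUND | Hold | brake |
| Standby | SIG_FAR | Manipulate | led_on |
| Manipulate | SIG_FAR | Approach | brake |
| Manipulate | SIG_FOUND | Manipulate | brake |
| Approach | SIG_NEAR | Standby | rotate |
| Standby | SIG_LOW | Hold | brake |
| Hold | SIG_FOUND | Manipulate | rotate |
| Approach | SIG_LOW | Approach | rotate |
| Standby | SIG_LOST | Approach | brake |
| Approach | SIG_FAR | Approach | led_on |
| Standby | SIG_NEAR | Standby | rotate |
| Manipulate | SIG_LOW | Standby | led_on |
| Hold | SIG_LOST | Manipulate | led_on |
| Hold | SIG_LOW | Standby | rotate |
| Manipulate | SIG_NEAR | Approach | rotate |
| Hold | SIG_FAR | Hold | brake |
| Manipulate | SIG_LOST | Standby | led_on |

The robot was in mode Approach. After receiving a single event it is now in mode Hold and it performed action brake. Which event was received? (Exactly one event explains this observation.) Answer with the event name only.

SIG_FOUND

try SIG_LOST: (Approach, SIG_LOST) → (Standby, led_on)
try SIG_LOW: (Approach, SIG_LOW) → (Approach, rotate)
try SIG_FOUND: (Approach, SIG_FOUND) → (Hold, brake)  ← matches
try SIG_NEAR: (Approach, SIG_NEAR) → (Standby, rotate)
try SIG_FAR: (Approach, SIG_FAR) → (Approach, led_on)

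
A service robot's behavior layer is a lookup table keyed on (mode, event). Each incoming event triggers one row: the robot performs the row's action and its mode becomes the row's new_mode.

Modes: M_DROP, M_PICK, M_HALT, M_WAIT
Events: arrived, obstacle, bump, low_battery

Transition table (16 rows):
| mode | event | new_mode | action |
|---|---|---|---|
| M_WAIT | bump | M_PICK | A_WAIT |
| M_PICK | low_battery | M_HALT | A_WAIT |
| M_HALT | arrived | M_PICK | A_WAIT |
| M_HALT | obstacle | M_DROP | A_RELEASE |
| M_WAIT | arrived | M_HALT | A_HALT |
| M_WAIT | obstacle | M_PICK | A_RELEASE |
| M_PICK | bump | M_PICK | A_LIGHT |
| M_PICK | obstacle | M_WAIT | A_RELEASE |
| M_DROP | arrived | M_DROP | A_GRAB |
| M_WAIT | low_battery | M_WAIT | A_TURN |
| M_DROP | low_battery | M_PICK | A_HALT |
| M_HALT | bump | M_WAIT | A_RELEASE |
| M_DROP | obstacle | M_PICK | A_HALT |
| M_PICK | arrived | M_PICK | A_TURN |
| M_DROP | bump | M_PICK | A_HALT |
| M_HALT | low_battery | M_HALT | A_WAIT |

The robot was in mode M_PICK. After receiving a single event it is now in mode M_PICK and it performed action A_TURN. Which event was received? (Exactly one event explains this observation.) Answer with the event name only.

try arrived: (M_PICK, arrived) → (M_PICK, A_TURN)  ← matches
try obstacle: (M_PICK, obstacle) → (M_WAIT, A_RELEASE)
try bump: (M_PICK, bump) → (M_PICK, A_LIGHT)
try low_battery: (M_PICK, low_battery) → (M_HALT, A_WAIT)

arrived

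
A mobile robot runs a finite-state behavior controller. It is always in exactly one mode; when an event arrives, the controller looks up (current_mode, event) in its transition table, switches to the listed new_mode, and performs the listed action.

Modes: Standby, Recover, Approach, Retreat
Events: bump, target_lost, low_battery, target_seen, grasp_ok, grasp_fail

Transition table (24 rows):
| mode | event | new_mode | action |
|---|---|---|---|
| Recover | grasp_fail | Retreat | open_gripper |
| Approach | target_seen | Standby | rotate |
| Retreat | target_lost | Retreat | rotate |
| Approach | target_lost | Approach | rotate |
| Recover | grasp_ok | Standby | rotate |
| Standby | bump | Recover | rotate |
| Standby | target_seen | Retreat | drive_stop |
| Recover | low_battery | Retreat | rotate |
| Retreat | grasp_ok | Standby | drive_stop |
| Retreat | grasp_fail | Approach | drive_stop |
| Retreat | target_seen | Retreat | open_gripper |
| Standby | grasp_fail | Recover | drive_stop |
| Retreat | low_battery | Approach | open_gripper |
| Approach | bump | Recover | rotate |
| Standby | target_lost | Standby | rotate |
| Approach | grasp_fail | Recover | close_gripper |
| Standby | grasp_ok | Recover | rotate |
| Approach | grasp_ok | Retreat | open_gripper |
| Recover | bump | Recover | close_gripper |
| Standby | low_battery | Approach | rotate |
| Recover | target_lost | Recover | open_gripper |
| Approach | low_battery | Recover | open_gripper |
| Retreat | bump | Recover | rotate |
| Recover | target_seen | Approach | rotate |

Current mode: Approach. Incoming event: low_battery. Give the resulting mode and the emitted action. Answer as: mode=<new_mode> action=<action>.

mode=Recover action=open_gripper

current mode = Approach; filter table to that mode:
  (Approach, target_seen) → (Standby, rotate)
  (Approach, target_lost) → (Approach, rotate)
  (Approach, bump) → (Recover, rotate)
  (Approach, grasp_fail) → (Recover, close_gripper)
  (Approach, grasp_ok) → (Retreat, open_gripper)
  (Approach, low_battery) → (Recover, open_gripper)  ← event matches
event = low_battery selects (Recover, open_gripper)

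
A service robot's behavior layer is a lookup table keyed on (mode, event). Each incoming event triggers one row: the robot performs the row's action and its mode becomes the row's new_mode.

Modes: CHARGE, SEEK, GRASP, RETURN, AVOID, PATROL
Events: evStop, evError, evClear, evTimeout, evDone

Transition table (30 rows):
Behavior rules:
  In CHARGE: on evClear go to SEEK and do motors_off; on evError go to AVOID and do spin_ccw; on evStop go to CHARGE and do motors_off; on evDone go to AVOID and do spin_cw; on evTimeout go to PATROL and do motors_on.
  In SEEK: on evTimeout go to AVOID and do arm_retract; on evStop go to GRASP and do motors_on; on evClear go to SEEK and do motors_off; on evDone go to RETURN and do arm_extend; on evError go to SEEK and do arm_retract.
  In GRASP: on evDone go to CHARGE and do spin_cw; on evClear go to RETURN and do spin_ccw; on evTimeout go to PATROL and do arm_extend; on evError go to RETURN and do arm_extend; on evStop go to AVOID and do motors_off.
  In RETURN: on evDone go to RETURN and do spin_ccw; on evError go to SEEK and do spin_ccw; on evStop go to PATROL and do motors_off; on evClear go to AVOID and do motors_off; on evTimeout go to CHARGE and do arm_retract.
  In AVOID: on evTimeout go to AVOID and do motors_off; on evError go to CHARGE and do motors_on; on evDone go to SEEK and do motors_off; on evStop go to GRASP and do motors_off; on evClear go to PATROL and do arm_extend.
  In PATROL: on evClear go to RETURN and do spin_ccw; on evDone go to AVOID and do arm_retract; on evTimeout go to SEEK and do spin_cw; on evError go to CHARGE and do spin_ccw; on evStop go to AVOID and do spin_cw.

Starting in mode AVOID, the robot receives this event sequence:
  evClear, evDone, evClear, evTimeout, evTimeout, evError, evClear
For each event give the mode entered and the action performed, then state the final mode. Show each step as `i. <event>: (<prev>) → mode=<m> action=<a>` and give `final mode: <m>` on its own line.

1. evClear: (AVOID) → mode=PATROL action=arm_extend
2. evDone: (PATROL) → mode=AVOID action=arm_retract
3. evClear: (AVOID) → mode=PATROL action=arm_extend
4. evTimeout: (PATROL) → mode=SEEK action=spin_cw
5. evTimeout: (SEEK) → mode=AVOID action=arm_retract
6. evError: (AVOID) → mode=CHARGE action=motors_on
7. evClear: (CHARGE) → mode=SEEK action=motors_off

final mode: SEEK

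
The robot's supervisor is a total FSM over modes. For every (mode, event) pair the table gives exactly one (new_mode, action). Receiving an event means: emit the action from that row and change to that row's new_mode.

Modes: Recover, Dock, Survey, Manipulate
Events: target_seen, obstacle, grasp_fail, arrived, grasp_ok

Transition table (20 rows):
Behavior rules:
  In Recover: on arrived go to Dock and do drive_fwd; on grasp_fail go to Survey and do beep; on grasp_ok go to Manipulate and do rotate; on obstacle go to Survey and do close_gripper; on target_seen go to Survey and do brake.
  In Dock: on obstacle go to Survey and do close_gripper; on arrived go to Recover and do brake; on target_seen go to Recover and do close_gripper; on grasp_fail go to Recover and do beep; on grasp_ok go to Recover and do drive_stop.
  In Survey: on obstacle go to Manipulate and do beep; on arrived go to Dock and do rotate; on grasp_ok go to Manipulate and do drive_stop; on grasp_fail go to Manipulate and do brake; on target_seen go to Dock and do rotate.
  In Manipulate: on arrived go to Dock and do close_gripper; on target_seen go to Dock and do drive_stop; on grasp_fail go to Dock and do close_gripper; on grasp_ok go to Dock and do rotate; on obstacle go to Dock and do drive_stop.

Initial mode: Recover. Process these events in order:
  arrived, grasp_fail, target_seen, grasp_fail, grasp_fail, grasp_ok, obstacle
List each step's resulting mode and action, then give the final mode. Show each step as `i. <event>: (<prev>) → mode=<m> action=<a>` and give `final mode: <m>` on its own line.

final mode: Survey

1. arrived: (Recover) → mode=Dock action=drive_fwd
2. grasp_fail: (Dock) → mode=Recover action=beep
3. target_seen: (Recover) → mode=Survey action=brake
4. grasp_fail: (Survey) → mode=Manipulate action=brake
5. grasp_fail: (Manipulate) → mode=Dock action=close_gripper
6. grasp_ok: (Dock) → mode=Recover action=drive_stop
7. obstacle: (Recover) → mode=Survey action=close_gripper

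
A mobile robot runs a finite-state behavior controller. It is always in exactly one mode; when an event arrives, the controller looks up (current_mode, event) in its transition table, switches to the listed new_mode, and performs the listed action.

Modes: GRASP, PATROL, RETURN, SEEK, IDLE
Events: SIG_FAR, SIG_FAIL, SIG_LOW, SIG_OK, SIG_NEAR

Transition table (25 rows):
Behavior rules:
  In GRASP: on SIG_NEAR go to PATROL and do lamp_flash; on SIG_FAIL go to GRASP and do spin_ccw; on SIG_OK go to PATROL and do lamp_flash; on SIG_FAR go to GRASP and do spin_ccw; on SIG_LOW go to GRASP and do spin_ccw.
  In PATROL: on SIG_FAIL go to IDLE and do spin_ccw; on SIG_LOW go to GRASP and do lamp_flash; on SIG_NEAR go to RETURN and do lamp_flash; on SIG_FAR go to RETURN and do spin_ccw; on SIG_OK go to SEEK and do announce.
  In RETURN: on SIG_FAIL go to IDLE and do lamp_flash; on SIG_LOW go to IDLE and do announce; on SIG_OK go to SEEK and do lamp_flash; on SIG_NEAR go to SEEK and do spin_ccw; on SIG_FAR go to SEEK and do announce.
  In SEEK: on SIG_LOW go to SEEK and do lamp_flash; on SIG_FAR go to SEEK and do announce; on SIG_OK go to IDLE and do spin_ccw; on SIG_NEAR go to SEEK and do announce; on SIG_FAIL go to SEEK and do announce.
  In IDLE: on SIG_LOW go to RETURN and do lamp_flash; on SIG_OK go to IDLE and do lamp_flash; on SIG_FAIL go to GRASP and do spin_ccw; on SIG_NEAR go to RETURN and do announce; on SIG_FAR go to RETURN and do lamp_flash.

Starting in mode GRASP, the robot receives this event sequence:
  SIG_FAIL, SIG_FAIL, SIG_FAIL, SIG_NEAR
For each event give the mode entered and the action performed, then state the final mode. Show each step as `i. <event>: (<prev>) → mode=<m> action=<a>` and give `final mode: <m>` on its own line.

1. SIG_FAIL: (GRASP) → mode=GRASP action=spin_ccw
2. SIG_FAIL: (GRASP) → mode=GRASP action=spin_ccw
3. SIG_FAIL: (GRASP) → mode=GRASP action=spin_ccw
4. SIG_NEAR: (GRASP) → mode=PATROL action=lamp_flash

final mode: PATROL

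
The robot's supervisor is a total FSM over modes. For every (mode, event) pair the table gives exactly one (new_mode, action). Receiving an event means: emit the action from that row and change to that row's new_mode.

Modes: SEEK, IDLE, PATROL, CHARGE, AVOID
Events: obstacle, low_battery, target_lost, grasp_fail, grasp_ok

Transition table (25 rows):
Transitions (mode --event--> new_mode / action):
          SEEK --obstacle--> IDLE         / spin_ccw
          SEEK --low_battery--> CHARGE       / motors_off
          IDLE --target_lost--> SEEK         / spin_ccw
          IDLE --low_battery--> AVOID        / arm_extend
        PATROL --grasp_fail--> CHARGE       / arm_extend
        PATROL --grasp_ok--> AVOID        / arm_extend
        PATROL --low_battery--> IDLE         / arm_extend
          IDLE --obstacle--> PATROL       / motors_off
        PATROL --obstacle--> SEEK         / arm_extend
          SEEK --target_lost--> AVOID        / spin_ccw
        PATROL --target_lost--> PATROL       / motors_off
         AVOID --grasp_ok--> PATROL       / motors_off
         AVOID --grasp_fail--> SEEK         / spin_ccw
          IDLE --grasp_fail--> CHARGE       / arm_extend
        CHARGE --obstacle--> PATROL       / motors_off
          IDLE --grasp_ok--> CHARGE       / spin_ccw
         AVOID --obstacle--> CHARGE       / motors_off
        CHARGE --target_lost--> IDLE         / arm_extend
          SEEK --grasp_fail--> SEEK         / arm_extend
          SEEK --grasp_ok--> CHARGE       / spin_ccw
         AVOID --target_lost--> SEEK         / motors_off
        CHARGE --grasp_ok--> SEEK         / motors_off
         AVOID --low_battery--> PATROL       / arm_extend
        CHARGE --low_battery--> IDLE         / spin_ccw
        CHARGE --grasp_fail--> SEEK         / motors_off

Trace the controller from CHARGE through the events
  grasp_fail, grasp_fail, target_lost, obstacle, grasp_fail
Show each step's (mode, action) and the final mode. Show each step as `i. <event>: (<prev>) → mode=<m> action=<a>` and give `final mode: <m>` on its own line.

1. grasp_fail: (CHARGE) → mode=SEEK action=motors_off
2. grasp_fail: (SEEK) → mode=SEEK action=arm_extend
3. target_lost: (SEEK) → mode=AVOID action=spin_ccw
4. obstacle: (AVOID) → mode=CHARGE action=motors_off
5. grasp_fail: (CHARGE) → mode=SEEK action=motors_off

final mode: SEEK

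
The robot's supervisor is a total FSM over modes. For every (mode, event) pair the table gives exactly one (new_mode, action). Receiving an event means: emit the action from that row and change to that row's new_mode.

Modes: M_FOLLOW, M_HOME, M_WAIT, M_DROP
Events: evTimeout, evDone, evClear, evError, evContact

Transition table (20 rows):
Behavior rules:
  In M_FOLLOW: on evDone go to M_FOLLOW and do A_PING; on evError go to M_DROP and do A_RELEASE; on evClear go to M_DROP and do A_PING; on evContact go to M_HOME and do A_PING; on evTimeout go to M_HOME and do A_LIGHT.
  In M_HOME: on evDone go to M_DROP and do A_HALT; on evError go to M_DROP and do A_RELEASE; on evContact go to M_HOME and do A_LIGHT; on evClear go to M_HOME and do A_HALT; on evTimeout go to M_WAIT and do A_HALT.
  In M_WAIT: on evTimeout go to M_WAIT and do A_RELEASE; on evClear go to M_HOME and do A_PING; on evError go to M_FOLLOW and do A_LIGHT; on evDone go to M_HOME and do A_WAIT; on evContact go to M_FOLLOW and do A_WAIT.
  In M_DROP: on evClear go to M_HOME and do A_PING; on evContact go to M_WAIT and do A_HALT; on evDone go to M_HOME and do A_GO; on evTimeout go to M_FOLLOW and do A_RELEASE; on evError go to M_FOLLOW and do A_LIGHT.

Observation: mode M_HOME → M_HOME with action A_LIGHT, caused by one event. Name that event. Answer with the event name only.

evContact

try evTimeout: (M_HOME, evTimeout) → (M_WAIT, A_HALT)
try evDone: (M_HOME, evDone) → (M_DROP, A_HALT)
try evClear: (M_HOME, evClear) → (M_HOME, A_HALT)
try evError: (M_HOME, evError) → (M_DROP, A_RELEASE)
try evContact: (M_HOME, evContact) → (M_HOME, A_LIGHT)  ← matches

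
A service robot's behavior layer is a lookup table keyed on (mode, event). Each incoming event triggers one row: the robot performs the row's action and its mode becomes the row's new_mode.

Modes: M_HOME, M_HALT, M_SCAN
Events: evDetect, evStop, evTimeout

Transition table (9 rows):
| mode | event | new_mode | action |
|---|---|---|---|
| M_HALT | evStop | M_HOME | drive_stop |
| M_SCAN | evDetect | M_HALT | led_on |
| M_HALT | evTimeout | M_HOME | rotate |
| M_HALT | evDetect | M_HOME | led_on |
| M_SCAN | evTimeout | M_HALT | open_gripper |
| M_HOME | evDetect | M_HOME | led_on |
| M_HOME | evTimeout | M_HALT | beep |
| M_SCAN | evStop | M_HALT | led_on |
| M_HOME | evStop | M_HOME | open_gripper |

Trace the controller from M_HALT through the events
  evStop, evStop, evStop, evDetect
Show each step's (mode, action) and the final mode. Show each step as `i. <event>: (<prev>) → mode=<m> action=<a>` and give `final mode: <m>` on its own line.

1. evStop: (M_HALT) → mode=M_HOME action=drive_stop
2. evStop: (M_HOME) → mode=M_HOME action=open_gripper
3. evStop: (M_HOME) → mode=M_HOME action=open_gripper
4. evDetect: (M_HOME) → mode=M_HOME action=led_on

final mode: M_HOME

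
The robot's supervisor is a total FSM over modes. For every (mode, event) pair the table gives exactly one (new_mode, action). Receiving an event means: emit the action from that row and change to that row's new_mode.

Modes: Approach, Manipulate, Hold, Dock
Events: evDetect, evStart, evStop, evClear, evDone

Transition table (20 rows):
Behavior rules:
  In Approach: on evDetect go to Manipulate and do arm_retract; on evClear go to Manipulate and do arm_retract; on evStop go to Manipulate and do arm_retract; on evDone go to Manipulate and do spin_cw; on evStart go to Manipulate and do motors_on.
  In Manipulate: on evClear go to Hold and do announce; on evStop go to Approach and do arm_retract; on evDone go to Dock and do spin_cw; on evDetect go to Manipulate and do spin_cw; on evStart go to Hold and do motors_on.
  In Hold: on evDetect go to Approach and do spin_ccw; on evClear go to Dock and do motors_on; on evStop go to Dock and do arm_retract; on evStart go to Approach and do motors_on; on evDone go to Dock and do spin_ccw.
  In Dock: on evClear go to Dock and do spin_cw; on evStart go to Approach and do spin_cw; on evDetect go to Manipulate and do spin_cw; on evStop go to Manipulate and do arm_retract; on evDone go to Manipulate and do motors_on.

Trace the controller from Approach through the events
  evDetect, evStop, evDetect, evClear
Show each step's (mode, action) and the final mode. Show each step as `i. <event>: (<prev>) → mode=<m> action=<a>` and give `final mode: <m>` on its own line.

1. evDetect: (Approach) → mode=Manipulate action=arm_retract
2. evStop: (Manipulate) → mode=Approach action=arm_retract
3. evDetect: (Approach) → mode=Manipulate action=arm_retract
4. evClear: (Manipulate) → mode=Hold action=announce

final mode: Hold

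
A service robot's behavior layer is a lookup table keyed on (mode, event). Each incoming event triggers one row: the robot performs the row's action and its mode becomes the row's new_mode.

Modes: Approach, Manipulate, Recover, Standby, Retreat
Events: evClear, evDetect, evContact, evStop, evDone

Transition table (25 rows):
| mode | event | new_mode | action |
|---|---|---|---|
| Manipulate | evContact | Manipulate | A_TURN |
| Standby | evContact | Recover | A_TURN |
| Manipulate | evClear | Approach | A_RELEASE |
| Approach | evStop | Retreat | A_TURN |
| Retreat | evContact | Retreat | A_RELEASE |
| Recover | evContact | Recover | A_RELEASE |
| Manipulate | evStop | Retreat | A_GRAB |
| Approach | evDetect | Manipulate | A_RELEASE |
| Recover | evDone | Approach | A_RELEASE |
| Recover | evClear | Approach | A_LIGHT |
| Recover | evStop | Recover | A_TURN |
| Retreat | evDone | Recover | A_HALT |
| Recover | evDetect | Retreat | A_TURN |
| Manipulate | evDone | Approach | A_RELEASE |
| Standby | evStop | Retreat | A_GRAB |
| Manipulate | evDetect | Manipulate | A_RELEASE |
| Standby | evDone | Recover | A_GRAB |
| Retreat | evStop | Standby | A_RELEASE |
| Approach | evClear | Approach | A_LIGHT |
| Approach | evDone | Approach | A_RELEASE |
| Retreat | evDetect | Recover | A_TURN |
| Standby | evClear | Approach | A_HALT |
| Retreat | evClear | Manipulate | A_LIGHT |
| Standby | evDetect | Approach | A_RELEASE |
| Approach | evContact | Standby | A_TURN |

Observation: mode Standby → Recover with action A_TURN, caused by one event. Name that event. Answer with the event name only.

evContact

try evClear: (Standby, evClear) → (Approach, A_HALT)
try evDetect: (Standby, evDetect) → (Approach, A_RELEASE)
try evContact: (Standby, evContact) → (Recover, A_TURN)  ← matches
try evStop: (Standby, evStop) → (Retreat, A_GRAB)
try evDone: (Standby, evDone) → (Recover, A_GRAB)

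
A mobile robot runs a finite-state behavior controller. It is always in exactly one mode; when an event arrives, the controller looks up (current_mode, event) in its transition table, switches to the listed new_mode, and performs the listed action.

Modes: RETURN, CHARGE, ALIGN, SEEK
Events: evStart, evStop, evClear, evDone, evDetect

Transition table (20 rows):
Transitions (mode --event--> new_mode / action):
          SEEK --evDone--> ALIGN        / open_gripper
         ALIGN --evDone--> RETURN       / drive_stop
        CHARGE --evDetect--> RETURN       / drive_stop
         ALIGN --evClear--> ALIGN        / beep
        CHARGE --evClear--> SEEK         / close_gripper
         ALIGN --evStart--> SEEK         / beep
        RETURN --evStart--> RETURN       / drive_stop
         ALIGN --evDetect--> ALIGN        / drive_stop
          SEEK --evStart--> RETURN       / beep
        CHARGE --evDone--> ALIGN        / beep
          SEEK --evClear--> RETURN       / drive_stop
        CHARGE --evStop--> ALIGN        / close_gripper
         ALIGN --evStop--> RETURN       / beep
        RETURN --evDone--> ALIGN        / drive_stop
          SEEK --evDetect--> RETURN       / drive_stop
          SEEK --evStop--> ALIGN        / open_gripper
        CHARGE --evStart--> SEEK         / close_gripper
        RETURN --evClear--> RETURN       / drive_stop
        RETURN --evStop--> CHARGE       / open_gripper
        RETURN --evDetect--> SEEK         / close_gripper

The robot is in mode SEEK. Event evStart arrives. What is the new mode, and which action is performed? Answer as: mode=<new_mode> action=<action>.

mode=RETURN action=beep

current mode = SEEK; filter table to that mode:
  (SEEK, evDone) → (ALIGN, open_gripper)
  (SEEK, evStart) → (RETURN, beep)  ← event matches
  (SEEK, evClear) → (RETURN, drive_stop)
  (SEEK, evDetect) → (RETURN, drive_stop)
  (SEEK, evStop) → (ALIGN, open_gripper)
event = evStart selects (RETURN, beep)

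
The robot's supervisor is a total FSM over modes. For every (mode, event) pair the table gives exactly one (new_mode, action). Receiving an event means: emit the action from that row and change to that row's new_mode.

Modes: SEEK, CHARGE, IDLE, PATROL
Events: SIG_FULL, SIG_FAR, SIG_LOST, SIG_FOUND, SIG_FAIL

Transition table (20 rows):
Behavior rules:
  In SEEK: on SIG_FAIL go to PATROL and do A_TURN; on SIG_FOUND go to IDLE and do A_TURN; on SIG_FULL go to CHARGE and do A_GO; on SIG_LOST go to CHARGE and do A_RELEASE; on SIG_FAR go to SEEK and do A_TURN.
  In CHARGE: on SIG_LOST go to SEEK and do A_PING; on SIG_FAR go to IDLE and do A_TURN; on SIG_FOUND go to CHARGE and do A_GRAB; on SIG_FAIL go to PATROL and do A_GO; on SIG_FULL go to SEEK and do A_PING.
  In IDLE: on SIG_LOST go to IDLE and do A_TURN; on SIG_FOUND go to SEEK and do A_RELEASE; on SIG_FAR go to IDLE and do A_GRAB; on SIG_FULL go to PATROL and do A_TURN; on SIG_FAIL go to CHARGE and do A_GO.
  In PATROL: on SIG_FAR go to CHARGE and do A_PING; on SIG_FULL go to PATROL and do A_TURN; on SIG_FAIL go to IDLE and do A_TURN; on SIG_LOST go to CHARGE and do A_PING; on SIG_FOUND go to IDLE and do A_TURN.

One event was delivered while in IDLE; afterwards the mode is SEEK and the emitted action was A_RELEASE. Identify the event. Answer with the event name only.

try SIG_FULL: (IDLE, SIG_FULL) → (PATROL, A_TURN)
try SIG_FAR: (IDLE, SIG_FAR) → (IDLE, A_GRAB)
try SIG_LOST: (IDLE, SIG_LOST) → (IDLE, A_TURN)
try SIG_FOUND: (IDLE, SIG_FOUND) → (SEEK, A_RELEASE)  ← matches
try SIG_FAIL: (IDLE, SIG_FAIL) → (CHARGE, A_GO)

SIG_FOUND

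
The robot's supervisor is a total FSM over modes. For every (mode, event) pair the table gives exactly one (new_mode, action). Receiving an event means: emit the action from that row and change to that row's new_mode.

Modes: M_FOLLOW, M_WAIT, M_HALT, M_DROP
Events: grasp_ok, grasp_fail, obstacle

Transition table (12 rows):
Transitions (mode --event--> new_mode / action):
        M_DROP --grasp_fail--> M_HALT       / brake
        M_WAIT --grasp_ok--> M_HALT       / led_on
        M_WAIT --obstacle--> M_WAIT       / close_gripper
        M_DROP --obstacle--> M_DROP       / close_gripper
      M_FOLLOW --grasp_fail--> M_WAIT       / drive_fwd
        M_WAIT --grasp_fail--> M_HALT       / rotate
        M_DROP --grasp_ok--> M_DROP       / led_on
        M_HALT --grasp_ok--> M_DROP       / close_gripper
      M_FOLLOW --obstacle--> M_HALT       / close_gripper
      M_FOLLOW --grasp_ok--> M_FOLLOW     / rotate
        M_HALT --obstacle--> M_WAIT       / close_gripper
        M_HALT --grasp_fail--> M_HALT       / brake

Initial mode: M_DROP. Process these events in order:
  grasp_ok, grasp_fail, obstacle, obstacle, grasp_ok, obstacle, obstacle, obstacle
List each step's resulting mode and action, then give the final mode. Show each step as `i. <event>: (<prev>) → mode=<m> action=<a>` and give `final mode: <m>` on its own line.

final mode: M_WAIT

1. grasp_ok: (M_DROP) → mode=M_DROP action=led_on
2. grasp_fail: (M_DROP) → mode=M_HALT action=brake
3. obstacle: (M_HALT) → mode=M_WAIT action=close_gripper
4. obstacle: (M_WAIT) → mode=M_WAIT action=close_gripper
5. grasp_ok: (M_WAIT) → mode=M_HALT action=led_on
6. obstacle: (M_HALT) → mode=M_WAIT action=close_gripper
7. obstacle: (M_WAIT) → mode=M_WAIT action=close_gripper
8. obstacle: (M_WAIT) → mode=M_WAIT action=close_gripper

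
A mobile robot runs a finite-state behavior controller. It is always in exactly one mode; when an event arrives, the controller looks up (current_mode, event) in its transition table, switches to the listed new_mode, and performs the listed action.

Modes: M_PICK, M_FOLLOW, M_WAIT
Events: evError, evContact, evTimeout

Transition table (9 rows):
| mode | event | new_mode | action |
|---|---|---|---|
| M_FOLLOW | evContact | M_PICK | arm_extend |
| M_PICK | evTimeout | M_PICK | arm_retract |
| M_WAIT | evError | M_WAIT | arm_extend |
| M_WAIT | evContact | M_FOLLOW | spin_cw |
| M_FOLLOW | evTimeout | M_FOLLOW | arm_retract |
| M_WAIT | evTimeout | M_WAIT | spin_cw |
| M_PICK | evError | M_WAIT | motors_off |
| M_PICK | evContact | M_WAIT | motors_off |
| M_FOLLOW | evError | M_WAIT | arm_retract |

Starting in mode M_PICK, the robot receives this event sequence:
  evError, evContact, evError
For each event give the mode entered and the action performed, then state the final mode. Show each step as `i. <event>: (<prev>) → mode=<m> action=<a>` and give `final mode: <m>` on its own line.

final mode: M_WAIT

1. evError: (M_PICK) → mode=M_WAIT action=motors_off
2. evContact: (M_WAIT) → mode=M_FOLLOW action=spin_cw
3. evError: (M_FOLLOW) → mode=M_WAIT action=arm_retract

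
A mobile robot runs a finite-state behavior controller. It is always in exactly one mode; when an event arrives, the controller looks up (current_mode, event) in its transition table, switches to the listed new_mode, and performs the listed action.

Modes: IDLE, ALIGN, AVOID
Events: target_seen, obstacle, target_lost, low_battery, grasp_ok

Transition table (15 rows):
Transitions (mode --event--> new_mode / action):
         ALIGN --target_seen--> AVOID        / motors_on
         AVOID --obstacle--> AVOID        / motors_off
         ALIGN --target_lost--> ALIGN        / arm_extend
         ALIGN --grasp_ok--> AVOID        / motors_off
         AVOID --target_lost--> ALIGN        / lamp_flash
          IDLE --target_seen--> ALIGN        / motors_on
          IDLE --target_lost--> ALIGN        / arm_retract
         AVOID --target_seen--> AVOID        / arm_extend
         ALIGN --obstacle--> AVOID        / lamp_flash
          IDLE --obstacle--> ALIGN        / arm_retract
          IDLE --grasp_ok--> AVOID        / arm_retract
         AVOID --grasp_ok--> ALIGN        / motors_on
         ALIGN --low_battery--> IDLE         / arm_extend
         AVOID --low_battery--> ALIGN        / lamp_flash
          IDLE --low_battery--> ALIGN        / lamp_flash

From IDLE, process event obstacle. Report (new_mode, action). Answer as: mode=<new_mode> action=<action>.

current mode = IDLE; filter table to that mode:
  (IDLE, target_seen) → (ALIGN, motors_on)
  (IDLE, target_lost) → (ALIGN, arm_retract)
  (IDLE, obstacle) → (ALIGN, arm_retract)  ← event matches
  (IDLE, grasp_ok) → (AVOID, arm_retract)
  (IDLE, low_battery) → (ALIGN, lamp_flash)
event = obstacle selects (ALIGN, arm_retract)

mode=ALIGN action=arm_retract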